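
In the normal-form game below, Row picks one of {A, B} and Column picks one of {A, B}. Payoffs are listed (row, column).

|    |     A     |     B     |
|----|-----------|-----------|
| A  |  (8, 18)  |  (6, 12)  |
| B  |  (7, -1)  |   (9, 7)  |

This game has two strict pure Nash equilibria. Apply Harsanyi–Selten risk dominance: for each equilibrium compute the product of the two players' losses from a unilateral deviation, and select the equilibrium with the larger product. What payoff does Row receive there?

At both A: Row loses 8 − 7 = 1 by deviating; Column loses 18 − 12 = 6. Product = 1·6 = 6.
At both B: Row loses 9 − 6 = 3 by deviating; Column loses 7 − (-1) = 8. Product = 3·8 = 24.
24 > 6, so both B is risk-dominant. Row's payoff there is 9.

9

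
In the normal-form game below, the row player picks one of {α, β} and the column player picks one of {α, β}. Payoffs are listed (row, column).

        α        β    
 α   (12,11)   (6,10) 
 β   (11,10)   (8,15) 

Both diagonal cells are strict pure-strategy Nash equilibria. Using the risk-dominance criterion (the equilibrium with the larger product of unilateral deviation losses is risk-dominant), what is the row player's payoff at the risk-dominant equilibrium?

At both α: the row player loses 12 − 11 = 1 by deviating; the column player loses 11 − 10 = 1. Product = 1·1 = 1.
At both β: the row player loses 8 − 6 = 2 by deviating; the column player loses 15 − 10 = 5. Product = 2·5 = 10.
10 > 1, so both β is risk-dominant. The row player's payoff there is 8.

8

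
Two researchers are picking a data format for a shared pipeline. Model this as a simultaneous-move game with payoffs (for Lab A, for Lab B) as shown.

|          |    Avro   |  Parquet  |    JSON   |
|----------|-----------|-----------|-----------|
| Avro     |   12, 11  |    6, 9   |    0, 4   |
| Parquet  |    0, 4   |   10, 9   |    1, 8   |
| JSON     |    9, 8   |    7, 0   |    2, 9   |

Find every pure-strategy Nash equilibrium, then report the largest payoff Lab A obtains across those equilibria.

12

Both Avro is a pure NE (Lab A: 12 ≥ 9; Lab B: 11 ≥ 9). Lab A gets 12.
Both Parquet is a pure NE (Lab A: 10 ≥ 7; Lab B: 9 ≥ 8). Lab A gets 10.
Both JSON is a pure NE (Lab A: 2 ≥ 1; Lab B: 9 ≥ 8). Lab A gets 2.
Every other cell has a profitable deviation for at least one player. Highest of {12, 10, 2} is 12.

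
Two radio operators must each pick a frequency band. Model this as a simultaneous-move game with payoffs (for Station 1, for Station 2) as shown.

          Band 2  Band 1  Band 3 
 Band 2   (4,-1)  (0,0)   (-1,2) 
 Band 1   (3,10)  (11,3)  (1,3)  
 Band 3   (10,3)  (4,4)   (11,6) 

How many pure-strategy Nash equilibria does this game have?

1

Both Band 3: Station 1 gets 11 (best alternative 1); Station 2 gets 6 (best alternative 4). Neither deviates — NE.
Both Band 2 is not a NE: Station 1 would switch to Band 3 (10 > 4).
No other cell survives both best-response checks, so there is 1 pure NE.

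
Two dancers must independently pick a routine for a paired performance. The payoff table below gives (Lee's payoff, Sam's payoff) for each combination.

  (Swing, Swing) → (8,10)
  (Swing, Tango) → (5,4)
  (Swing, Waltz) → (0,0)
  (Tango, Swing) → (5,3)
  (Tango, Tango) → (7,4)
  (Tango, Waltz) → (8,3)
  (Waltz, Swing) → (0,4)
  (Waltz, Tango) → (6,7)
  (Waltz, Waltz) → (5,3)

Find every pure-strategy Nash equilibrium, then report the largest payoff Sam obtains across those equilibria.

10

Both Swing is a pure NE (Lee: 8 ≥ 5; Sam: 10 ≥ 4). Sam gets 10.
Both Tango is a pure NE (Lee: 7 ≥ 6; Sam: 4 ≥ 3). Sam gets 4.
Every other cell has a profitable deviation for at least one player. Highest of {10, 4} is 10.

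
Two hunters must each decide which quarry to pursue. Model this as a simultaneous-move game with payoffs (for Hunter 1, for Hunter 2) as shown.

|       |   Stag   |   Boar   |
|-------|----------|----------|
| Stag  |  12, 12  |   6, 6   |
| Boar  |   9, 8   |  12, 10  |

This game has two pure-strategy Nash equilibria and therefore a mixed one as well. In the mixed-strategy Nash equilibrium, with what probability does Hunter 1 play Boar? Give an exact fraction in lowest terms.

Hunter 1's mix p on Stag must make Hunter 2 indifferent between Stag and Boar.
Hunter 2's payoff from Stag: 12p + 8(1−p). From Boar: 6p + 10(1−p).
Set equal: 6p = 2(1−p) → p = 2/8 = 1/4.
Probability on Boar is 1 − 1/4 = 3/4.

3/4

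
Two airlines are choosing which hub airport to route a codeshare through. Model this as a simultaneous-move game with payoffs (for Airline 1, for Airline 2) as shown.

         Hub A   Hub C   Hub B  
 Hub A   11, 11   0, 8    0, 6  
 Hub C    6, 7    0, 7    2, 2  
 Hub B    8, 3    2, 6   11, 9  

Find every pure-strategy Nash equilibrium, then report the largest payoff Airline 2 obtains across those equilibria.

11

Both Hub A is a pure NE (Airline 1: 11 ≥ 8; Airline 2: 11 ≥ 8). Airline 2 gets 11.
Both Hub B is a pure NE (Airline 1: 11 ≥ 2; Airline 2: 9 ≥ 6). Airline 2 gets 9.
Every other cell has a profitable deviation for at least one player. Highest of {11, 9} is 11.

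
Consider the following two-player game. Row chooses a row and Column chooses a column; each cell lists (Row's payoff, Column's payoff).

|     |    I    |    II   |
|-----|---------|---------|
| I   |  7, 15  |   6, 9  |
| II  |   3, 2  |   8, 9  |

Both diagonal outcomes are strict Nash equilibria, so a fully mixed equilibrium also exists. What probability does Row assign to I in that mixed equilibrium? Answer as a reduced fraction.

Row's mix p on I must make Column indifferent between I and II.
Column's payoff from I: 15p + 2(1−p). From II: 9p + 9(1−p).
Set equal: 6p = 7(1−p) → p = 7/13.

7/13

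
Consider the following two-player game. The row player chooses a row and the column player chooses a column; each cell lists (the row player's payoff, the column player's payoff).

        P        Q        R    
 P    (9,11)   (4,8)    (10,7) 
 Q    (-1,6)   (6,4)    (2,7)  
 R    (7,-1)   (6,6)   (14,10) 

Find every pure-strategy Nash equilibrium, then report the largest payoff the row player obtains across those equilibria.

14

Both P is a pure NE (the row player: 9 ≥ 7; the column player: 11 ≥ 8). The row player gets 9.
Both R is a pure NE (the row player: 14 ≥ 10; the column player: 10 ≥ 6). The row player gets 14.
Every other cell has a profitable deviation for at least one player. Highest of {9, 14} is 14.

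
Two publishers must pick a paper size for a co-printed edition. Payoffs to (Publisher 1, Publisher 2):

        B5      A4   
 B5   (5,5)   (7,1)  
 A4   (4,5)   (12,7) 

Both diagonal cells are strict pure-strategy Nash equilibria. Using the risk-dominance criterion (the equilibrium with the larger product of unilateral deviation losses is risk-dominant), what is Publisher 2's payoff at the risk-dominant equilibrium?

At both B5: Publisher 1 loses 5 − 4 = 1 by deviating; Publisher 2 loses 5 − 1 = 4. Product = 1·4 = 4.
At both A4: Publisher 1 loses 12 − 7 = 5 by deviating; Publisher 2 loses 7 − 5 = 2. Product = 5·2 = 10.
10 > 4, so both A4 is risk-dominant. Publisher 2's payoff there is 7.

7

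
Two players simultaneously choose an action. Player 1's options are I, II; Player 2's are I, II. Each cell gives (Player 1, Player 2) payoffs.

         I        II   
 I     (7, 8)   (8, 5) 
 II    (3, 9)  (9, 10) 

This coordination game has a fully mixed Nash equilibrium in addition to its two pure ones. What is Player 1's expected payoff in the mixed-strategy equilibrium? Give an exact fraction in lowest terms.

Player 2 mixes with probability q on I, chosen so Player 1 is indifferent: 7q + 8(1−q) = 3q + 9(1−q) gives q = 1/5.
Player 1's expected payoff (from either row, since indifferent) is 7·1/5 + 8·4/5 = 39/5.

39/5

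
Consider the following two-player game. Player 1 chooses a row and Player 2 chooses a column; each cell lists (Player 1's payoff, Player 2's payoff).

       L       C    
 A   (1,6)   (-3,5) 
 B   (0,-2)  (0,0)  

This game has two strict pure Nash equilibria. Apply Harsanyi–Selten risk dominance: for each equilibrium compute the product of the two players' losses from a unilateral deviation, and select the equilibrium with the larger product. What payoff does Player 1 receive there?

At (A, L): Player 1 loses 1 − 0 = 1 by deviating; Player 2 loses 6 − 5 = 1. Product = 1·1 = 1.
At (B, C): Player 1 loses 0 − (-3) = 3 by deviating; Player 2 loses 0 − (-2) = 2. Product = 3·2 = 6.
6 > 1, so (B, C) is risk-dominant. Player 1's payoff there is 0.

0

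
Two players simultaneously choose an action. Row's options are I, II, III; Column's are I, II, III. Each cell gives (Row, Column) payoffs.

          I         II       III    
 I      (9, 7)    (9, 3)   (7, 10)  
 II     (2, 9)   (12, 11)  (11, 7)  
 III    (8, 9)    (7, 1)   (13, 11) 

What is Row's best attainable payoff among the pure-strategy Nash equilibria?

13

Both II is a pure NE (Row: 12 ≥ 9; Column: 11 ≥ 9). Row gets 12.
Both III is a pure NE (Row: 13 ≥ 11; Column: 11 ≥ 9). Row gets 13.
Every other cell has a profitable deviation for at least one player. Highest of {12, 13} is 13.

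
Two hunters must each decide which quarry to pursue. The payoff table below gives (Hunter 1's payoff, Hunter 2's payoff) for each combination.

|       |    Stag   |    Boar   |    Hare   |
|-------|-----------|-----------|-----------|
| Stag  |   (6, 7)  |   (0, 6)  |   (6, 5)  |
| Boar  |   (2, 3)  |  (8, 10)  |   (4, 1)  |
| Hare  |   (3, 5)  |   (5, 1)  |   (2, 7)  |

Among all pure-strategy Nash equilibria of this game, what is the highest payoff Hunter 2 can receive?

Both Stag is a pure NE (Hunter 1: 6 ≥ 3; Hunter 2: 7 ≥ 6). Hunter 2 gets 7.
Both Boar is a pure NE (Hunter 1: 8 ≥ 5; Hunter 2: 10 ≥ 3). Hunter 2 gets 10.
Every other cell has a profitable deviation for at least one player. Highest of {7, 10} is 10.

10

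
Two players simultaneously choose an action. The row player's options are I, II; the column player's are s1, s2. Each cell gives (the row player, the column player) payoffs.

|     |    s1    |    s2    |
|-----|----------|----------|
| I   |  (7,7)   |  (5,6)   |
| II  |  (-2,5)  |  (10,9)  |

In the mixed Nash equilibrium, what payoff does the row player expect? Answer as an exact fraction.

The column player mixes with probability q on s1, chosen so the row player is indifferent: 7q + 5(1−q) = (-2)q + 10(1−q) gives q = 5/14.
The row player's expected payoff (from either row, since indifferent) is 7·5/14 + 5·9/14 = 40/7.

40/7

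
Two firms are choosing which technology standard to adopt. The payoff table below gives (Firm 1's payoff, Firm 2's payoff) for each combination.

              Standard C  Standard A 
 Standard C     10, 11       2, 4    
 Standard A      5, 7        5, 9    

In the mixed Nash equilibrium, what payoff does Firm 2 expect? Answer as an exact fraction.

71/9

Firm 1 mixes with probability p on Standard C, chosen so Firm 2 is indifferent: 11p + 7(1−p) = 4p + 9(1−p) gives p = 2/9.
Firm 2's expected payoff is 11·2/9 + 7·7/9 = 71/9.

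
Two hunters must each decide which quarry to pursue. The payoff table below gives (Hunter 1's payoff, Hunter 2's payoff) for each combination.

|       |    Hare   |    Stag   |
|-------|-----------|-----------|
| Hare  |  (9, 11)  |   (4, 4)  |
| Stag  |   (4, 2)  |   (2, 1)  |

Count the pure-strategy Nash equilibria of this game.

Both Hare: Hunter 1 gets 9 (best alternative 4); Hunter 2 gets 11 (best alternative 4). Neither deviates — NE.
Both Stag is not a NE: Hunter 1 would switch to Hare (4 > 2).
No other cell survives both best-response checks, so there is 1 pure NE.

1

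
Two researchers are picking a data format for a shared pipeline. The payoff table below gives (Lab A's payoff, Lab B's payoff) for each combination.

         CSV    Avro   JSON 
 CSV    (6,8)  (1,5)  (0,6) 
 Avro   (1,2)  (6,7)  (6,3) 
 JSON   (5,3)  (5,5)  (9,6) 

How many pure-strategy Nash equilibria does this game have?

Both CSV: Lab A gets 6 (best alternative 5); Lab B gets 8 (best alternative 6). Neither deviates — NE.
Both Avro: Lab A gets 6 (best alternative 5); Lab B gets 7 (best alternative 3). Neither deviates — NE.
Both JSON: Lab A gets 9 (best alternative 6); Lab B gets 6 (best alternative 5). Neither deviates — NE.
(CSV, Avro) is not a NE: Lab A would switch to Avro (6 > 1).
No other cell survives both best-response checks, so there are 3 pure NE.

3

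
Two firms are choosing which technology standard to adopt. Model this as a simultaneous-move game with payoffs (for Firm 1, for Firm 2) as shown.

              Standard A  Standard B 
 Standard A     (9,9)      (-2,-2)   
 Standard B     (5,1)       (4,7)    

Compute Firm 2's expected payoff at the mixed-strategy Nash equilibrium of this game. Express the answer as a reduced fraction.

Firm 1 mixes with probability p on Standard A, chosen so Firm 2 is indifferent: 9p + 1(1−p) = (-2)p + 7(1−p) gives p = 6/17.
Firm 2's expected payoff is 9·6/17 + 1·11/17 = 65/17.

65/17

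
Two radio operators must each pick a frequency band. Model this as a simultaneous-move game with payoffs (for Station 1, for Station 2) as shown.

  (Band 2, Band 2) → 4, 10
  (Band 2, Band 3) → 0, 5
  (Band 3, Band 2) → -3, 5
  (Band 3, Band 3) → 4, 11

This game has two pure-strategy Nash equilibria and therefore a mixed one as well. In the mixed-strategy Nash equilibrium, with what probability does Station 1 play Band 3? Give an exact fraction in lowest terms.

Station 1's mix p on Band 2 must make Station 2 indifferent between Band 2 and Band 3.
Station 2's payoff from Band 2: 10p + 5(1−p). From Band 3: 5p + 11(1−p).
Set equal: 5p = 6(1−p) → p = 6/11.
Probability on Band 3 is 1 − 6/11 = 5/11.

5/11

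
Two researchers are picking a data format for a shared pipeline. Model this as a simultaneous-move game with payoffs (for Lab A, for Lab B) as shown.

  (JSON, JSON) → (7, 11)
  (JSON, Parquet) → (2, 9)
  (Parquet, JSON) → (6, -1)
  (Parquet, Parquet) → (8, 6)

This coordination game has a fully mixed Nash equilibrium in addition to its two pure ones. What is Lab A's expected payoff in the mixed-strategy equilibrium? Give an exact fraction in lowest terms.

44/7

Lab B mixes with probability q on JSON, chosen so Lab A is indifferent: 7q + 2(1−q) = 6q + 8(1−q) gives q = 6/7.
Lab A's expected payoff (from either row, since indifferent) is 7·6/7 + 2·1/7 = 44/7.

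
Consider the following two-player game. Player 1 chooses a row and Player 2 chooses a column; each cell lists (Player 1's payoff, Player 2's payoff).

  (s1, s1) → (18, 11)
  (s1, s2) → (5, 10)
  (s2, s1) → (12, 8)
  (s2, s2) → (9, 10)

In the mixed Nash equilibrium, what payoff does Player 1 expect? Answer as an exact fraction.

51/5

Player 2 mixes with probability q on s1, chosen so Player 1 is indifferent: 18q + 5(1−q) = 12q + 9(1−q) gives q = 2/5.
Player 1's expected payoff (from either row, since indifferent) is 18·2/5 + 5·3/5 = 51/5.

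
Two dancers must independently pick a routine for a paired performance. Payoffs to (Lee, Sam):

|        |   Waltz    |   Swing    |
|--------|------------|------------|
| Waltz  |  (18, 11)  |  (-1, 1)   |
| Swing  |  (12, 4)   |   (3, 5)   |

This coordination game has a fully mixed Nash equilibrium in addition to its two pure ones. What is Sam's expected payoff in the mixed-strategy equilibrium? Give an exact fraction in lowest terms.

51/11

Lee mixes with probability p on Waltz, chosen so Sam is indifferent: 11p + 4(1−p) = 1p + 5(1−p) gives p = 1/11.
Sam's expected payoff is 11·1/11 + 4·10/11 = 51/11.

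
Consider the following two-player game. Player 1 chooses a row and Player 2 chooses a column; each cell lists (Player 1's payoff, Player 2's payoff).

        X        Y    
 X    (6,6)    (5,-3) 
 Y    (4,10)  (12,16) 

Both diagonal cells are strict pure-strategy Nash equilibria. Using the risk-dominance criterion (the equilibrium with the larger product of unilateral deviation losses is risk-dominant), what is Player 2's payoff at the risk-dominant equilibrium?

At both X: Player 1 loses 6 − 4 = 2 by deviating; Player 2 loses 6 − (-3) = 9. Product = 2·9 = 18.
At both Y: Player 1 loses 12 − 5 = 7 by deviating; Player 2 loses 16 − 10 = 6. Product = 7·6 = 42.
42 > 18, so both Y is risk-dominant. Player 2's payoff there is 16.

16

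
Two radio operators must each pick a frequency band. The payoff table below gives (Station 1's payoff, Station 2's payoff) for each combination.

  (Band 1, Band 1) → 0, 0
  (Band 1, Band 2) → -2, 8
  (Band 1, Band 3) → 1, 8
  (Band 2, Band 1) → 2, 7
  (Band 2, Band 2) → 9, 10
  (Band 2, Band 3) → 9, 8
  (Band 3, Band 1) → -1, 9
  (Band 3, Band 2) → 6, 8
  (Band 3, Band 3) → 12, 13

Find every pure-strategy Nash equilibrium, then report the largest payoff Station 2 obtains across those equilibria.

Both Band 2 is a pure NE (Station 1: 9 ≥ 6; Station 2: 10 ≥ 8). Station 2 gets 10.
Both Band 3 is a pure NE (Station 1: 12 ≥ 9; Station 2: 13 ≥ 9). Station 2 gets 13.
Every other cell has a profitable deviation for at least one player. Highest of {10, 13} is 13.

13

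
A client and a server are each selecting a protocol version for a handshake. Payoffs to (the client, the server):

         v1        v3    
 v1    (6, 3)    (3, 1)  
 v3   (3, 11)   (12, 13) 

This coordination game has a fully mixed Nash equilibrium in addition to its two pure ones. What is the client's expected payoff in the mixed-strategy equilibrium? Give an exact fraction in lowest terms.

21/4

The server mixes with probability q on v1, chosen so the client is indifferent: 6q + 3(1−q) = 3q + 12(1−q) gives q = 3/4.
The client's expected payoff (from either row, since indifferent) is 6·3/4 + 3·1/4 = 21/4.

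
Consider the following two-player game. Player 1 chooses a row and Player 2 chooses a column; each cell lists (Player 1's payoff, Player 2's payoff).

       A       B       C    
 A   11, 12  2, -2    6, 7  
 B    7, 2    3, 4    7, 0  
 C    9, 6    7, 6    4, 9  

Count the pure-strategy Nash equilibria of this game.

1

Both A: Player 1 gets 11 (best alternative 9); Player 2 gets 12 (best alternative 7). Neither deviates — NE.
Both B is not a NE: Player 1 would switch to C (7 > 3).
No other cell survives both best-response checks, so there is 1 pure NE.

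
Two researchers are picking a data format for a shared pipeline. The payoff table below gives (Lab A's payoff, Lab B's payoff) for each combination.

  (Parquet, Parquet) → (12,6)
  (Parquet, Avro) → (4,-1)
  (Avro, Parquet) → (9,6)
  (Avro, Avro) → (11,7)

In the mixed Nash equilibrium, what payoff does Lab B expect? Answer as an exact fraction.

Lab A mixes with probability p on Parquet, chosen so Lab B is indifferent: 6p + 6(1−p) = (-1)p + 7(1−p) gives p = 1/8.
Lab B's expected payoff is 6·1/8 + 6·7/8 = 6.

6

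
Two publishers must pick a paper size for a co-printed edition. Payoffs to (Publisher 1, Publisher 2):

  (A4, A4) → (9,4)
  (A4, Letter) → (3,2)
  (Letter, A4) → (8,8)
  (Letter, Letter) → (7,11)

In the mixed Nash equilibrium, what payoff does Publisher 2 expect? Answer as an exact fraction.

Publisher 1 mixes with probability p on A4, chosen so Publisher 2 is indifferent: 4p + 8(1−p) = 2p + 11(1−p) gives p = 3/5.
Publisher 2's expected payoff is 4·3/5 + 8·2/5 = 28/5.

28/5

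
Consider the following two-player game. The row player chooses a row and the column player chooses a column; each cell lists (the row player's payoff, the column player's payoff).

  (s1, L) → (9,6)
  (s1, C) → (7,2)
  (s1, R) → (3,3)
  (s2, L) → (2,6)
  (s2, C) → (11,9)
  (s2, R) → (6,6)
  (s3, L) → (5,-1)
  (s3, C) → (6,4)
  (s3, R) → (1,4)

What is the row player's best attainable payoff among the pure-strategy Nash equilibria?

11

(s1, L) is a pure NE (the row player: 9 ≥ 5; the column player: 6 ≥ 3). The row player gets 9.
(s2, C) is a pure NE (the row player: 11 ≥ 7; the column player: 9 ≥ 6). The row player gets 11.
Every other cell has a profitable deviation for at least one player. Highest of {9, 11} is 11.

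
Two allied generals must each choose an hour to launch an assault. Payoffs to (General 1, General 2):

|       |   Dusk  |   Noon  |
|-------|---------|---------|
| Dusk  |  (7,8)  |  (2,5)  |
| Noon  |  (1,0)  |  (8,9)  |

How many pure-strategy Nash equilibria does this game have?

2

Both Dusk: General 1 gets 7 (best alternative 1); General 2 gets 8 (best alternative 5). Neither deviates — NE.
Both Noon: General 1 gets 8 (best alternative 2); General 2 gets 9 (best alternative 0). Neither deviates — NE.
(Noon, Dusk) is not a NE: General 1 would switch to Dusk (7 > 1).
No other cell survives both best-response checks, so there are 2 pure NE.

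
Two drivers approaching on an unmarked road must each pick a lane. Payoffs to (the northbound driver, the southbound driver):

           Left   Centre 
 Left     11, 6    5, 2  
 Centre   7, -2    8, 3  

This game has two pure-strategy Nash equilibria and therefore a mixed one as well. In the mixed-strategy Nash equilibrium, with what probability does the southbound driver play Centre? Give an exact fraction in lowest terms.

4/7

The southbound driver's mix q on Left must make the northbound driver indifferent between Left and Centre.
The northbound driver's payoff from Left: 11q + 5(1−q). From Centre: 7q + 8(1−q).
Set equal: 4q = 3(1−q) → q = 3/7.
Probability on Centre is 1 − 3/7 = 4/7.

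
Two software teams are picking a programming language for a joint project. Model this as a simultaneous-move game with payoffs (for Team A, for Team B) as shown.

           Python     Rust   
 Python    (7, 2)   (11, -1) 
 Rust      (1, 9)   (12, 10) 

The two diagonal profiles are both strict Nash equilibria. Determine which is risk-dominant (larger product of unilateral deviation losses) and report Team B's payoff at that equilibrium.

At both Python: Team A loses 7 − 1 = 6 by deviating; Team B loses 2 − (-1) = 3. Product = 6·3 = 18.
At both Rust: Team A loses 12 − 11 = 1 by deviating; Team B loses 10 − 9 = 1. Product = 1·1 = 1.
18 > 1, so both Python is risk-dominant. Team B's payoff there is 2.

2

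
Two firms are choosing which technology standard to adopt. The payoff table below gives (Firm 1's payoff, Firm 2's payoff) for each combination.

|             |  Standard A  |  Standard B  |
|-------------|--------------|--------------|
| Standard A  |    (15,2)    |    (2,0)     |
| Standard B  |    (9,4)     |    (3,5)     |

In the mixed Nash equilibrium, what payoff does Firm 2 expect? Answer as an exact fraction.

Firm 1 mixes with probability p on Standard A, chosen so Firm 2 is indifferent: 2p + 4(1−p) = 0p + 5(1−p) gives p = 1/3.
Firm 2's expected payoff is 2·1/3 + 4·2/3 = 10/3.

10/3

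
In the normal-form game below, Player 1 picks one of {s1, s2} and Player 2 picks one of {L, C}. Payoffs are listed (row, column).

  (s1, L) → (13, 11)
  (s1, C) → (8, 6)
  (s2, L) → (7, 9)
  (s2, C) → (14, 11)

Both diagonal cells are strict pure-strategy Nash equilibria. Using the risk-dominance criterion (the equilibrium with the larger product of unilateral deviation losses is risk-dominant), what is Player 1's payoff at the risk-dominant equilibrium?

13

At (s1, L): Player 1 loses 13 − 7 = 6 by deviating; Player 2 loses 11 − 6 = 5. Product = 6·5 = 30.
At (s2, C): Player 1 loses 14 − 8 = 6 by deviating; Player 2 loses 11 − 9 = 2. Product = 6·2 = 12.
30 > 12, so (s1, L) is risk-dominant. Player 1's payoff there is 13.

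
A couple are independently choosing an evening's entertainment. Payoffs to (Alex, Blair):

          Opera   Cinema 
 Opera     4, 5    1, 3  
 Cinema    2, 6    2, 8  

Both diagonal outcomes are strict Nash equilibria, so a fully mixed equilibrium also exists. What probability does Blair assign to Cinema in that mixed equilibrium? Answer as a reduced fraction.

2/3

Blair's mix q on Opera must make Alex indifferent between Opera and Cinema.
Alex's payoff from Opera: 4q + 1(1−q). From Cinema: 2q + 2(1−q).
Set equal: 2q = 1(1−q) → q = 1/3.
Probability on Cinema is 1 − 1/3 = 2/3.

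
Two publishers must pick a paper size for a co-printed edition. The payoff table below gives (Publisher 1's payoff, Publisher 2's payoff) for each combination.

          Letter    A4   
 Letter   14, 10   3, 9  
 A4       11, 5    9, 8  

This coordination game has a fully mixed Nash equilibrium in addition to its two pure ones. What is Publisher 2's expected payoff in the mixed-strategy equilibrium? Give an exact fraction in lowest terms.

Publisher 1 mixes with probability p on Letter, chosen so Publisher 2 is indifferent: 10p + 5(1−p) = 9p + 8(1−p) gives p = 3/4.
Publisher 2's expected payoff is 10·3/4 + 5·1/4 = 35/4.

35/4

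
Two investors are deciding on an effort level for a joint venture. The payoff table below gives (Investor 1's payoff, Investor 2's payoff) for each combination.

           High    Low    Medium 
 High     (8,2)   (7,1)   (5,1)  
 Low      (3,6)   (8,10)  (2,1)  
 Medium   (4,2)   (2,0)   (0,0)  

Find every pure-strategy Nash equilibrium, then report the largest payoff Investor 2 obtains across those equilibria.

Both High is a pure NE (Investor 1: 8 ≥ 4; Investor 2: 2 ≥ 1). Investor 2 gets 2.
Both Low is a pure NE (Investor 1: 8 ≥ 7; Investor 2: 10 ≥ 6). Investor 2 gets 10.
Every other cell has a profitable deviation for at least one player. Highest of {2, 10} is 10.

10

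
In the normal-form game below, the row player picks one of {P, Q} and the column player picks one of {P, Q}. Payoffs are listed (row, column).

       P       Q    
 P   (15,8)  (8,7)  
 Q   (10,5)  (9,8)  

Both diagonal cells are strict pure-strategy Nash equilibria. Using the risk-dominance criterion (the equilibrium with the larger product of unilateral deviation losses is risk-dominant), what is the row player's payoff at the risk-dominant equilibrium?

15

At both P: the row player loses 15 − 10 = 5 by deviating; the column player loses 8 − 7 = 1. Product = 5·1 = 5.
At both Q: the row player loses 9 − 8 = 1 by deviating; the column player loses 8 − 5 = 3. Product = 1·3 = 3.
5 > 3, so both P is risk-dominant. The row player's payoff there is 15.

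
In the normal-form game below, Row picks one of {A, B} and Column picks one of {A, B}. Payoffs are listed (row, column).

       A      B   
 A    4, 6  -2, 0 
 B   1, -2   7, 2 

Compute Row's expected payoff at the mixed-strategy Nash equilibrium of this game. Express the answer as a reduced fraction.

5/2

Column mixes with probability q on A, chosen so Row is indifferent: 4q + (-2)(1−q) = 1q + 7(1−q) gives q = 3/4.
Row's expected payoff (from either row, since indifferent) is 4·3/4 + (-2)·1/4 = 5/2.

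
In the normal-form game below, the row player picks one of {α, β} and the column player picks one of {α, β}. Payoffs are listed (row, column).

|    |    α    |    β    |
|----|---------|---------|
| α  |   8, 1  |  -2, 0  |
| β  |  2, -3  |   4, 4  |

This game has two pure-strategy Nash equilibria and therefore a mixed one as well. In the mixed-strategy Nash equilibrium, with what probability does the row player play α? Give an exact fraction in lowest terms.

The row player's mix p on α must make the column player indifferent between α and β.
The column player's payoff from α: 1p + (-3)(1−p). From β: 0p + 4(1−p).
Set equal: 1p = 7(1−p) → p = 7/8.

7/8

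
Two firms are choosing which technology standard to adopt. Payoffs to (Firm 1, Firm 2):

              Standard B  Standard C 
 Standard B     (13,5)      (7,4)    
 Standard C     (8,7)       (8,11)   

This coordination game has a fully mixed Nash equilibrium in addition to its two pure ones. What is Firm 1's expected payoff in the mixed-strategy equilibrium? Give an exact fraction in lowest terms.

8

Firm 2 mixes with probability q on Standard B, chosen so Firm 1 is indifferent: 13q + 7(1−q) = 8q + 8(1−q) gives q = 1/6.
Firm 1's expected payoff (from either row, since indifferent) is 13·1/6 + 7·5/6 = 8.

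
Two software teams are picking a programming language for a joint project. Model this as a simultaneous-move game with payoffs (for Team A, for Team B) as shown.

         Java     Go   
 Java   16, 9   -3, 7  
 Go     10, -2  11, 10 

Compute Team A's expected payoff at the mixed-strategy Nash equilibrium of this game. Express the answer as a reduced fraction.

Team B mixes with probability q on Java, chosen so Team A is indifferent: 16q + (-3)(1−q) = 10q + 11(1−q) gives q = 7/10.
Team A's expected payoff (from either row, since indifferent) is 16·7/10 + (-3)·3/10 = 103/10.

103/10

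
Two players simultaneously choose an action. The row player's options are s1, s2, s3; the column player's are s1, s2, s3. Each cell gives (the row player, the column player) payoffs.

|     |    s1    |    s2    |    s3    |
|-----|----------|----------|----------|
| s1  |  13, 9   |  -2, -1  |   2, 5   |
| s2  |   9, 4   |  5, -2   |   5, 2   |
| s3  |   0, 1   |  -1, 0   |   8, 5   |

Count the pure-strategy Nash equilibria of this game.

2

Both s1: the row player gets 13 (best alternative 9); the column player gets 9 (best alternative 5). Neither deviates — NE.
Both s3: the row player gets 8 (best alternative 5); the column player gets 5 (best alternative 1). Neither deviates — NE.
Both s2 is not a NE: the column player would switch to s1 (4 > -2).
No other cell survives both best-response checks, so there are 2 pure NE.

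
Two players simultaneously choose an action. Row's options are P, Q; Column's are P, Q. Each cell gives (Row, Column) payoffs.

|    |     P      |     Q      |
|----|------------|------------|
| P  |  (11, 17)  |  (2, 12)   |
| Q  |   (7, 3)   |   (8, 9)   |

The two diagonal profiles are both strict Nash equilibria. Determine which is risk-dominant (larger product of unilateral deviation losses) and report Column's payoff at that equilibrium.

9

At both P: Row loses 11 − 7 = 4 by deviating; Column loses 17 − 12 = 5. Product = 4·5 = 20.
At both Q: Row loses 8 − 2 = 6 by deviating; Column loses 9 − 3 = 6. Product = 6·6 = 36.
36 > 20, so both Q is risk-dominant. Column's payoff there is 9.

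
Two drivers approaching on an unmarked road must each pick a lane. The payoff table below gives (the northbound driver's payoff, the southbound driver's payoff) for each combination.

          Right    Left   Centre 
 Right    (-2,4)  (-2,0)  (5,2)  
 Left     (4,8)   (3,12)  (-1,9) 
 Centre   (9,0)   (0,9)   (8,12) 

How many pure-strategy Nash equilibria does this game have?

Both Left: the northbound driver gets 3 (best alternative 0); the southbound driver gets 12 (best alternative 9). Neither deviates — NE.
Both Centre: the northbound driver gets 8 (best alternative 5); the southbound driver gets 12 (best alternative 9). Neither deviates — NE.
Both Right is not a NE: the northbound driver would switch to Centre (9 > -2).
No other cell survives both best-response checks, so there are 2 pure NE.

2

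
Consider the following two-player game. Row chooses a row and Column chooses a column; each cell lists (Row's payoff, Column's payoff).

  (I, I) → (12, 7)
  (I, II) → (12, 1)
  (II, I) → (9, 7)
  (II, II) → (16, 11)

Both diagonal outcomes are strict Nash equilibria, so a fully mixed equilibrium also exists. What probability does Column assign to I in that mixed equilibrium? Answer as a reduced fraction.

Column's mix q on I must make Row indifferent between I and II.
Row's payoff from I: 12q + 12(1−q). From II: 9q + 16(1−q).
Set equal: 3q = 4(1−q) → q = 4/7.

4/7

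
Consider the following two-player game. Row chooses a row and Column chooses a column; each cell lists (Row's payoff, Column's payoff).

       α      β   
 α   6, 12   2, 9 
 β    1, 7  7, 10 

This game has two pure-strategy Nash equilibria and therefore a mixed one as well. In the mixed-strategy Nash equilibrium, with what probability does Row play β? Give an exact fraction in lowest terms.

1/2

Row's mix p on α must make Column indifferent between α and β.
Column's payoff from α: 12p + 7(1−p). From β: 9p + 10(1−p).
Set equal: 3p = 3(1−p) → p = 3/6 = 1/2.
Probability on β is 1 − 1/2 = 1/2.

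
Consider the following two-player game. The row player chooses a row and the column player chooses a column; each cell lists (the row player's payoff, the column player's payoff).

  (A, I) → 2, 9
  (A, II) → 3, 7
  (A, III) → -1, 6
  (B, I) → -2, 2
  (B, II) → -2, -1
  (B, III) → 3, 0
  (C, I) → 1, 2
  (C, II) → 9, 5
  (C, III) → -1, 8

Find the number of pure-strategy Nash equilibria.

(A, I): the row player gets 2 (best alternative 1); the column player gets 9 (best alternative 7). Neither deviates — NE.
(B, II) is not a NE: the row player would switch to C (9 > -2).
No other cell survives both best-response checks, so there is 1 pure NE.

1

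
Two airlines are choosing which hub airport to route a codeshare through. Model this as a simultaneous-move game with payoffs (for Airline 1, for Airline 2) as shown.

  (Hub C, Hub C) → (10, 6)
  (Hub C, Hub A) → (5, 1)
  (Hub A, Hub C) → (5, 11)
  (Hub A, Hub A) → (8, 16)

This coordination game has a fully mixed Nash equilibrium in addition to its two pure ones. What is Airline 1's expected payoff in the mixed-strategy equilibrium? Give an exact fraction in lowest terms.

Airline 2 mixes with probability q on Hub C, chosen so Airline 1 is indifferent: 10q + 5(1−q) = 5q + 8(1−q) gives q = 3/8.
Airline 1's expected payoff (from either row, since indifferent) is 10·3/8 + 5·5/8 = 55/8.

55/8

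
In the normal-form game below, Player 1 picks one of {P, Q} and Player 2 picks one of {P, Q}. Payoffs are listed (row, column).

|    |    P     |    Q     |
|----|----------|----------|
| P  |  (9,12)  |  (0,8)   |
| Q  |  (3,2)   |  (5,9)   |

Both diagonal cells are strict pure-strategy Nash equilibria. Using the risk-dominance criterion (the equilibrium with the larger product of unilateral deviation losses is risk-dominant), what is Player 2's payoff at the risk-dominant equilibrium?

9

At both P: Player 1 loses 9 − 3 = 6 by deviating; Player 2 loses 12 − 8 = 4. Product = 6·4 = 24.
At both Q: Player 1 loses 5 − 0 = 5 by deviating; Player 2 loses 9 − 2 = 7. Product = 5·7 = 35.
35 > 24, so both Q is risk-dominant. Player 2's payoff there is 9.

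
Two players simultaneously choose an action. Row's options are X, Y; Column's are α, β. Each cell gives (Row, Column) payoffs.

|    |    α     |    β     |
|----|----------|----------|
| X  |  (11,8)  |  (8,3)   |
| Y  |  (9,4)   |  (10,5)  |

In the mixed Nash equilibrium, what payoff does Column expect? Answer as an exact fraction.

14/3

Row mixes with probability p on X, chosen so Column is indifferent: 8p + 4(1−p) = 3p + 5(1−p) gives p = 1/6.
Column's expected payoff is 8·1/6 + 4·5/6 = 14/3.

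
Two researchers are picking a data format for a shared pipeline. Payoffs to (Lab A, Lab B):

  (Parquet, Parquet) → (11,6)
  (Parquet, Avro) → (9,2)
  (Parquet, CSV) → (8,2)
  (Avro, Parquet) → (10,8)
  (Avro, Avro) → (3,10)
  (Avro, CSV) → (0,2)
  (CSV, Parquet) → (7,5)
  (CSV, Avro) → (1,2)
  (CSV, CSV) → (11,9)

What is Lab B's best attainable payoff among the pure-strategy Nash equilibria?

9

Both Parquet is a pure NE (Lab A: 11 ≥ 10; Lab B: 6 ≥ 2). Lab B gets 6.
Both CSV is a pure NE (Lab A: 11 ≥ 8; Lab B: 9 ≥ 5). Lab B gets 9.
Every other cell has a profitable deviation for at least one player. Highest of {6, 9} is 9.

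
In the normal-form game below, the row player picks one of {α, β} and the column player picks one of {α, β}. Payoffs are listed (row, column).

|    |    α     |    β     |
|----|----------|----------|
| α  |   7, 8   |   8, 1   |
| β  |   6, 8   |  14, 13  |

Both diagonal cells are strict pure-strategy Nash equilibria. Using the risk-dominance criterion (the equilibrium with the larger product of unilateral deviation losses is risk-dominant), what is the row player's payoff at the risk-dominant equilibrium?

14

At both α: the row player loses 7 − 6 = 1 by deviating; the column player loses 8 − 1 = 7. Product = 1·7 = 7.
At both β: the row player loses 14 − 8 = 6 by deviating; the column player loses 13 − 8 = 5. Product = 6·5 = 30.
30 > 7, so both β is risk-dominant. The row player's payoff there is 14.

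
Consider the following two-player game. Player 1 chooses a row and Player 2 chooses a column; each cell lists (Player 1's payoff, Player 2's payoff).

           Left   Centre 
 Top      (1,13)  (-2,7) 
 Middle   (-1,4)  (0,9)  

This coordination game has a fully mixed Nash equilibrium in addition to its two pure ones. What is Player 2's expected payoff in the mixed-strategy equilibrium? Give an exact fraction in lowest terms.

89/11

Player 1 mixes with probability p on Top, chosen so Player 2 is indifferent: 13p + 4(1−p) = 7p + 9(1−p) gives p = 5/11.
Player 2's expected payoff is 13·5/11 + 4·6/11 = 89/11.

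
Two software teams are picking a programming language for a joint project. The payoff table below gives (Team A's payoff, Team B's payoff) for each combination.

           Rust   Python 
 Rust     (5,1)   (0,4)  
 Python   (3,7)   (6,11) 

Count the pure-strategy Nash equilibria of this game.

1

Both Python: Team A gets 6 (best alternative 0); Team B gets 11 (best alternative 7). Neither deviates — NE.
Both Rust is not a NE: Team B would switch to Python (4 > 1).
No other cell survives both best-response checks, so there is 1 pure NE.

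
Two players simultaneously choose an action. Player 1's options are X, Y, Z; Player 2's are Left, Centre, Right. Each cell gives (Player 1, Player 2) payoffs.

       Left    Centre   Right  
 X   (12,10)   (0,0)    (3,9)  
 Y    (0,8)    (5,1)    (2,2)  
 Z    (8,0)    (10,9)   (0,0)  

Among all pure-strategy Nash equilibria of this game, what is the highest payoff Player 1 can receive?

(X, Left) is a pure NE (Player 1: 12 ≥ 8; Player 2: 10 ≥ 9). Player 1 gets 12.
(Z, Centre) is a pure NE (Player 1: 10 ≥ 5; Player 2: 9 ≥ 0). Player 1 gets 10.
Every other cell has a profitable deviation for at least one player. Highest of {12, 10} is 12.

12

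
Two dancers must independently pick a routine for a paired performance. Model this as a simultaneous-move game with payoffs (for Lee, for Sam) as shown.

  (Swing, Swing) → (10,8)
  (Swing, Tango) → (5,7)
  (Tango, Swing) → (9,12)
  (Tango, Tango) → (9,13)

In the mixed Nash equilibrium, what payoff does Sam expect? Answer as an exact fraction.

10

Lee mixes with probability p on Swing, chosen so Sam is indifferent: 8p + 12(1−p) = 7p + 13(1−p) gives p = 1/2.
Sam's expected payoff is 8·1/2 + 12·1/2 = 10.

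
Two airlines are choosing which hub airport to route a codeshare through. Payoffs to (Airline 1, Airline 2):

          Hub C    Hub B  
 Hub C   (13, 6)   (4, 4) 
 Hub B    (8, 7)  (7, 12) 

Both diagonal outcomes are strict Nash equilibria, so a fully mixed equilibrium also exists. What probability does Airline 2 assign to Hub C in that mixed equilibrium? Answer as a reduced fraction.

3/8

Airline 2's mix q on Hub C must make Airline 1 indifferent between Hub C and Hub B.
Airline 1's payoff from Hub C: 13q + 4(1−q). From Hub B: 8q + 7(1−q).
Set equal: 5q = 3(1−q) → q = 3/8.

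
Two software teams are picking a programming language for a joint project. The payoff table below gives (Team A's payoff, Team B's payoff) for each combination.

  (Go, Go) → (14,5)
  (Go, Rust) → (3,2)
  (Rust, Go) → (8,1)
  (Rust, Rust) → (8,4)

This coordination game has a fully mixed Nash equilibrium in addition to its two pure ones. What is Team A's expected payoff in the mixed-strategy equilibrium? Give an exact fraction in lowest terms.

8

Team B mixes with probability q on Go, chosen so Team A is indifferent: 14q + 3(1−q) = 8q + 8(1−q) gives q = 5/11.
Team A's expected payoff (from either row, since indifferent) is 14·5/11 + 3·6/11 = 8.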